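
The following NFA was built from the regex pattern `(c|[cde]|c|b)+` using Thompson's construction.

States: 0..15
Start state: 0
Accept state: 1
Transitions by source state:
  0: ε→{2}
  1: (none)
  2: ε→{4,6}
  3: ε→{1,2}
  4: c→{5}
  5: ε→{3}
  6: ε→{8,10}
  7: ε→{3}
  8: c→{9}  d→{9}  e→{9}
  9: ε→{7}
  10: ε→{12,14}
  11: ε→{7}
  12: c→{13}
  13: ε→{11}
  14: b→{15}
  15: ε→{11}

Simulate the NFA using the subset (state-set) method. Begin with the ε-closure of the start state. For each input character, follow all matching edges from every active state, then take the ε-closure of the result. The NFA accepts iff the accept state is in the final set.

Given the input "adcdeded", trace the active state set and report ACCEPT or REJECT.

Answer: REJECT

Derivation:
S₀ = ε-closure({0}) = {0,2,4,6,8,10,12,14}
'a' @ 1: {}  — no active states
rest 'dcdeded' ignored (set empty)
final: {}; accept 1 not in set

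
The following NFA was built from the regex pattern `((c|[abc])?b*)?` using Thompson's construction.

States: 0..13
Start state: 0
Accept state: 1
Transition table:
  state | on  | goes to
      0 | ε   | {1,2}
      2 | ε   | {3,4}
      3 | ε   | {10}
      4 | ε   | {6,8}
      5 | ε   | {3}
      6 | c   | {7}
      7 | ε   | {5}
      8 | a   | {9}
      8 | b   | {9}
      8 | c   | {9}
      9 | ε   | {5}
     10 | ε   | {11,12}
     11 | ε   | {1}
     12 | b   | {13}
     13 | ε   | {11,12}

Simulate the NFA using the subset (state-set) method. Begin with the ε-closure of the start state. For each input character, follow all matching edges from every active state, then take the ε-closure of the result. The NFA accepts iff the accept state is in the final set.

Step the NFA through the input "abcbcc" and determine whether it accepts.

S₀ = ε-closure({0}) = {0,1,2,3,4,6,8,10,11,12}
'a' @ 1: {1,3,5,9,10,11,12}  (accept∈set)
'b' @ 2: {1,11,12,13}  (accept∈set)
'c' @ 3: {}  — state set empty
rest 'bcc' ignored (set empty)
end set {} — state 1 not in

Answer: REJECT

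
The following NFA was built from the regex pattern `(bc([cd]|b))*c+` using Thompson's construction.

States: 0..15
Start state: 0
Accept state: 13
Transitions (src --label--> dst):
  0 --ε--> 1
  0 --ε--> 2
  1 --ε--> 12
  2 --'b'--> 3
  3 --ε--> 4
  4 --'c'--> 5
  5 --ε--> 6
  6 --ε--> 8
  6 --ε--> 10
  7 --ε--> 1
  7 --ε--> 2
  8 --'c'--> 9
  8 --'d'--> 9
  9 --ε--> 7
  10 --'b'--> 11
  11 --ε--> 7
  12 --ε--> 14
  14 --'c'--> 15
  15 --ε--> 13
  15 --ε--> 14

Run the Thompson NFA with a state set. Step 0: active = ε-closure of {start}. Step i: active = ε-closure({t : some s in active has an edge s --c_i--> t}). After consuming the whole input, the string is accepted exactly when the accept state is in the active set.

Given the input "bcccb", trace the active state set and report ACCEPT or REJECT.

Answer: REJECT

Steps:
initial (ε-close {0}): {0,1,2,12,14}
'b' @ 1: {3,4}
'c' @ 2: {5,6,8,10}
'c' @ 3: {1,2,7,9,12,14}
'c' @ 4: {13,14,15}  ✓accept
'b' @ 5: {}  — no active states
final: {}; accept 13 not in set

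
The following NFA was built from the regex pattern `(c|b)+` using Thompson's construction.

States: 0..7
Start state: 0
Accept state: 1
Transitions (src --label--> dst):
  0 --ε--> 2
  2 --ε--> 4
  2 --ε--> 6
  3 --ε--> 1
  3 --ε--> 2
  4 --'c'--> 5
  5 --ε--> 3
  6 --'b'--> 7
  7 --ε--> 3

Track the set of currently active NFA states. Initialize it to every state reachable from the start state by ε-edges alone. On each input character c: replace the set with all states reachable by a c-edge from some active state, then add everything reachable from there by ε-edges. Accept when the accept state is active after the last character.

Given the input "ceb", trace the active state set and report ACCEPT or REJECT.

initial (ε-close {0}): {0,2,4,6}
'c' @ 1: {1,2,3,4,5,6}  (accept∈set)
'e' @ 2: {}  — dead — no transitions
rest 'b' ignored (set empty)
after full input: {}  (accept=1 not in)

Answer: REJECT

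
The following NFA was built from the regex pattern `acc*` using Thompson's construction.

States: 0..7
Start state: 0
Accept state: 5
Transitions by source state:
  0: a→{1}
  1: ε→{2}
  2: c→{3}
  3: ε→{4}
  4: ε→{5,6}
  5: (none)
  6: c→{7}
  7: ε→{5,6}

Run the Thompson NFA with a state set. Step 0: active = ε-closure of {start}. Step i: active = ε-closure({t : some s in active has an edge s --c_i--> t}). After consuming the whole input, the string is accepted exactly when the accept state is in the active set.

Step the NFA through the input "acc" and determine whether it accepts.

Answer: ACCEPT

Steps:
initial (ε-close {0}): {0}
'a' @ 1: {1,2}
'c' @ 2: {3,4,5,6}  ✓accept
'c' @ 3: {5,6,7}  ✓accept
final: {5,6,7}; accept 5 in set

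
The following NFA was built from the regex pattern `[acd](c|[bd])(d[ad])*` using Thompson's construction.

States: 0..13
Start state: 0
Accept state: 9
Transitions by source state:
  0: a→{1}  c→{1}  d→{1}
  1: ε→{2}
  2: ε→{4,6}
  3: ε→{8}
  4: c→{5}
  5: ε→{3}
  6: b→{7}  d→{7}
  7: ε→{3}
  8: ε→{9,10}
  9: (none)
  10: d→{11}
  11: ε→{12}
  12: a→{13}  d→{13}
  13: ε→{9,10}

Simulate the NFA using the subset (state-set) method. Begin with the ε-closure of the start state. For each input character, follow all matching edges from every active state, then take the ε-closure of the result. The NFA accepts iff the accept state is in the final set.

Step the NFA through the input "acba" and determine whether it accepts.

Answer: REJECT

Steps:
initial (ε-close {0}): {0}
'a' @ 1: {1,2,4,6}
'c' @ 2: {3,5,8,9,10}  [accepting]
'b' @ 3: {}  — no active states
rest 'a' ignored (set empty)
end set {} — state 9 not in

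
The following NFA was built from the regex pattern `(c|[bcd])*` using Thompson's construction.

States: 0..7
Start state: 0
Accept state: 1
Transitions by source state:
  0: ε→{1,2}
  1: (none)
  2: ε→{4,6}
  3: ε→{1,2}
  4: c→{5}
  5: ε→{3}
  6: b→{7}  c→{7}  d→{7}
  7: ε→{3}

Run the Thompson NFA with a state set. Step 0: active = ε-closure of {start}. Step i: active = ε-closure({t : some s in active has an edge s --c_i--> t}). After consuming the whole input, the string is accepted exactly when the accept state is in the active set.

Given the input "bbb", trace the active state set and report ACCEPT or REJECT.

S₀ = ε-closure({0}) = {0,1,2,4,6}
'b' @ 1: {1,2,3,4,6,7}  (accept∈set)
'b' @ 2: {1,2,3,4,6,7}  (accept∈set)
'b' @ 3: {1,2,3,4,6,7}  (accept∈set)
after full input: {1,2,3,4,6,7}  (accept=1 in)

Answer: ACCEPT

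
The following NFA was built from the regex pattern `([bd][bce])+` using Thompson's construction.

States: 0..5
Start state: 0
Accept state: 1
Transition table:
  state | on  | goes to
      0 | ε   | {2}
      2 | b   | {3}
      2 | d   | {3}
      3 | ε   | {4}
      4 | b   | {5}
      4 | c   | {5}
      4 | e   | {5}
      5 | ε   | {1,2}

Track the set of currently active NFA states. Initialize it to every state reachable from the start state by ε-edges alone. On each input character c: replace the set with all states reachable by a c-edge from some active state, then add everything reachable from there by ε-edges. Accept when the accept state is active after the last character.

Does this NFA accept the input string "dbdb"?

initial (ε-close {0}): {0,2}
'd' @ 1: {3,4}
'b' @ 2: {1,2,5}  ✓accept
'd' @ 3: {3,4}
'b' @ 4: {1,2,5}  ✓accept
end set {1,2,5} — state 1 in

Answer: ACCEPT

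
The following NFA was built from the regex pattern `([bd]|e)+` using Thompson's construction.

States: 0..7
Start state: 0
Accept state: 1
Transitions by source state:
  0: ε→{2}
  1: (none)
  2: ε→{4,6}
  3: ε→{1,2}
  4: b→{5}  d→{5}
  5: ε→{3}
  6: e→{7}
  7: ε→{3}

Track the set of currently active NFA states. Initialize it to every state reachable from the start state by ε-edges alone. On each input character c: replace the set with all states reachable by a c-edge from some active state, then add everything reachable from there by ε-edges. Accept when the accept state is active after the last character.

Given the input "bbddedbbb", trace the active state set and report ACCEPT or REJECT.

Answer: ACCEPT

Trace:
S₀ = ε-closure({0}) = {0,2,4,6}
'b' @ 1: {1,2,3,4,5,6}  ✓accept
'b' @ 2: {1,2,3,4,5,6}  ✓accept
'd' @ 3: {1,2,3,4,5,6}  ✓accept
'd' @ 4: {1,2,3,4,5,6}  ✓accept
'e' @ 5: {1,2,3,4,6,7}  ✓accept
'd' @ 6: {1,2,3,4,5,6}  ✓accept
'b' @ 7: {1,2,3,4,5,6}  ✓accept
'b' @ 8: {1,2,3,4,5,6}  ✓accept
'b' @ 9: {1,2,3,4,5,6}  ✓accept
end set {1,2,3,4,5,6} — state 1 in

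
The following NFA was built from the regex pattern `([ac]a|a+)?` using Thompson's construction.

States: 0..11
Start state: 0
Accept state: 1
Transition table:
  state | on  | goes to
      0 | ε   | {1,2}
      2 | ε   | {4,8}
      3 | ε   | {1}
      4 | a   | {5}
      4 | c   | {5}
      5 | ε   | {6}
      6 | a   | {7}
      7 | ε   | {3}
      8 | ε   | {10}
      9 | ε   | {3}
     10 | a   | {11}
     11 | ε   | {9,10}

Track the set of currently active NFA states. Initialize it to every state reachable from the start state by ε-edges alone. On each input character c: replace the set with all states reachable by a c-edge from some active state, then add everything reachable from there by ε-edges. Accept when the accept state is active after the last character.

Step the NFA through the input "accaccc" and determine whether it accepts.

Answer: REJECT

Steps:
initial (ε-close {0}): {0,1,2,4,8,10}
'a' @ 1: {1,3,5,6,9,10,11}  [accepting]
'c' @ 2: {}  — no active states
rest 'caccc' ignored (set empty)
final: {}; accept 1 not in set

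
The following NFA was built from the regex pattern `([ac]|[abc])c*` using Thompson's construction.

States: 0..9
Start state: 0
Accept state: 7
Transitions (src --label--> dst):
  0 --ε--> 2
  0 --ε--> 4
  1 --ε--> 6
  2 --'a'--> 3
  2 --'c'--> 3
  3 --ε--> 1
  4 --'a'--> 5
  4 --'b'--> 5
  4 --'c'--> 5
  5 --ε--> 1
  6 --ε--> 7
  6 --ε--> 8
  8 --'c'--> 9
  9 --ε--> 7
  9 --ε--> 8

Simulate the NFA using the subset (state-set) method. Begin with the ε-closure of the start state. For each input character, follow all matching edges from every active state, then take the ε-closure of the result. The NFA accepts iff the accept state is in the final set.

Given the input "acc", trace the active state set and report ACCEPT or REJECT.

S₀ = ε-closure({0}) = {0,2,4}
'a' @ 1: {1,3,5,6,7,8}  (accept∈set)
'c' @ 2: {7,8,9}  (accept∈set)
'c' @ 3: {7,8,9}  (accept∈set)
end set {7,8,9} — state 7 in

Answer: ACCEPT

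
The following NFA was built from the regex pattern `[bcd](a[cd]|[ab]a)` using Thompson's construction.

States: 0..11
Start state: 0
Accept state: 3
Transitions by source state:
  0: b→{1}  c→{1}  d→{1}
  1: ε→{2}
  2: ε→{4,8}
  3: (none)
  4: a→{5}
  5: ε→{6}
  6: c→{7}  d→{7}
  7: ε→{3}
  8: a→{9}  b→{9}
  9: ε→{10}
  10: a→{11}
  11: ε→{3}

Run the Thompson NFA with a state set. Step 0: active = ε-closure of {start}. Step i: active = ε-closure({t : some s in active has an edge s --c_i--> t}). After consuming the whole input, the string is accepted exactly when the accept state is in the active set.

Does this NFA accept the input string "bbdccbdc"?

Answer: REJECT

Steps:
start: ε-closure({0}) = {0}
'b' @ 1: {1,2,4,8}
'b' @ 2: {9,10}
'd' @ 3: {}  — dead — no transitions
rest 'ccbdc' ignored (set empty)
after full input: {}  (accept=3 not in)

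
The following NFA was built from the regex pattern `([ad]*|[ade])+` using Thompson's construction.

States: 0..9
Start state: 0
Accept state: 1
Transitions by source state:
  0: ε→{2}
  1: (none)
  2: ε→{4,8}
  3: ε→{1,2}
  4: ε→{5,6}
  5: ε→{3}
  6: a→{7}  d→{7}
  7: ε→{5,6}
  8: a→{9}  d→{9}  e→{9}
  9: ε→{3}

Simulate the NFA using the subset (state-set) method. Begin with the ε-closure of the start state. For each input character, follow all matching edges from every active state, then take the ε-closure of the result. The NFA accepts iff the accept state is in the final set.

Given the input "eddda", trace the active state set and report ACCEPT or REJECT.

Answer: ACCEPT

Steps:
initial (ε-close {0}): {0,1,2,3,4,5,6,8}
'e' @ 1: {1,2,3,4,5,6,8,9}  ✓accept
'd' @ 2: {1,2,3,4,5,6,7,8,9}  ✓accept
'd' @ 3: {1,2,3,4,5,6,7,8,9}  ✓accept
'd' @ 4: {1,2,3,4,5,6,7,8,9}  ✓accept
'a' @ 5: {1,2,3,4,5,6,7,8,9}  ✓accept
end set {1,2,3,4,5,6,7,8,9} — state 1 in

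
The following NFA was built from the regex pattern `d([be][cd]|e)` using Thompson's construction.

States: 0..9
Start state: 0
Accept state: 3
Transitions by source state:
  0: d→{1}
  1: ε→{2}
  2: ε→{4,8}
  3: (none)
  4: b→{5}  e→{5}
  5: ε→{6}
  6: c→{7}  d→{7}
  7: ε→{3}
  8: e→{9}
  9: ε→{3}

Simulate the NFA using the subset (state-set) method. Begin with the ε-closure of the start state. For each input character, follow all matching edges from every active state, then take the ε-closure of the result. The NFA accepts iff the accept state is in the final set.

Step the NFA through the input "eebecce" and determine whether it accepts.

initial (ε-close {0}): {0}
'e' @ 1: {}  — no active states
rest 'ebecce' ignored (set empty)
final: {}; accept 3 not in set

Answer: REJECT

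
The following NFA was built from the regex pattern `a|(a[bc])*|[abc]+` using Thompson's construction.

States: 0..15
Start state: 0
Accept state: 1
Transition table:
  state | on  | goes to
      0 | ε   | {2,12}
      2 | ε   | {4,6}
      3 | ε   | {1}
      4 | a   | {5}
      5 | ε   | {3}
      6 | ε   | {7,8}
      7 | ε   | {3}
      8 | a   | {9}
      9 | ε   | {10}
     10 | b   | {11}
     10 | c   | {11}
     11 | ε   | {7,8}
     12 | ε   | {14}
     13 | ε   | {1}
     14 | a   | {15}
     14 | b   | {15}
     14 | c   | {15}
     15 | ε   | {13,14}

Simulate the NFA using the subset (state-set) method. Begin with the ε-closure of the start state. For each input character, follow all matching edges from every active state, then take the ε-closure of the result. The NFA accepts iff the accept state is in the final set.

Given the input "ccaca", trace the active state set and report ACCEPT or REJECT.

Answer: ACCEPT

Trace:
S₀ = ε-closure({0}) = {0,1,2,3,4,6,7,8,12,14}
'c' @ 1: {1,13,14,15}  (accept∈set)
'c' @ 2: {1,13,14,15}  (accept∈set)
'a' @ 3: {1,13,14,15}  (accept∈set)
'c' @ 4: {1,13,14,15}  (accept∈set)
'a' @ 5: {1,13,14,15}  (accept∈set)
final: {1,13,14,15}; accept 1 in set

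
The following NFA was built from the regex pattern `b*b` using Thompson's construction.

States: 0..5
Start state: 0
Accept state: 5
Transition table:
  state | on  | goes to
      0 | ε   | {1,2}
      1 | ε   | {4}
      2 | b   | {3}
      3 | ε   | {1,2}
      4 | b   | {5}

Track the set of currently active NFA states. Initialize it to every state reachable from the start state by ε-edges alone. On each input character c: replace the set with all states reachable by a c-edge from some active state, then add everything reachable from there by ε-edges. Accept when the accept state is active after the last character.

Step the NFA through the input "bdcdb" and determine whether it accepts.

start: ε-closure({0}) = {0,1,2,4}
'b' @ 1: {1,2,3,4,5}  (accept∈set)
'd' @ 2: {}  — dead — no transitions
rest 'cdb' ignored (set empty)
end set {} — state 5 not in

Answer: REJECT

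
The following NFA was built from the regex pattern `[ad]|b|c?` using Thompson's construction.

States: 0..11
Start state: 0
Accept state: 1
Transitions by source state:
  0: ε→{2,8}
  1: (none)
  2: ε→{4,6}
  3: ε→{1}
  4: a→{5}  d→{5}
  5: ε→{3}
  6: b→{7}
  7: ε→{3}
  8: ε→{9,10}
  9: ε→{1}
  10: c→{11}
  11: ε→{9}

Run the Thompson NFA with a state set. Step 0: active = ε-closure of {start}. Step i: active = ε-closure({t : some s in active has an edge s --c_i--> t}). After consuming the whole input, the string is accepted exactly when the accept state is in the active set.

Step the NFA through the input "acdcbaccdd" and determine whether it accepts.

Answer: REJECT

Steps:
initial (ε-close {0}): {0,1,2,4,6,8,9,10}
'a' @ 1: {1,3,5}  ✓accept
'c' @ 2: {}  — state set empty
rest 'dcbaccdd' ignored (set empty)
final: {}; accept 1 not in set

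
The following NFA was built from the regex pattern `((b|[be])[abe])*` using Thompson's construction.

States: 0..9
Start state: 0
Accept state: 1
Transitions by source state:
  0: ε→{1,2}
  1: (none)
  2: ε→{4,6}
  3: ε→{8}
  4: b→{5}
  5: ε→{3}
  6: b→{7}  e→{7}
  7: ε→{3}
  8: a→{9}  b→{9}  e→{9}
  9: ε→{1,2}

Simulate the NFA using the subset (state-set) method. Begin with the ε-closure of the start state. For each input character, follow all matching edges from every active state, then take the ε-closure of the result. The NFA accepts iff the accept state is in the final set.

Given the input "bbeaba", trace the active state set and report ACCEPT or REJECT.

Answer: ACCEPT

Trace:
S₀ = ε-closure({0}) = {0,1,2,4,6}
'b' @ 1: {3,5,7,8}
'b' @ 2: {1,2,4,6,9}  ✓accept
'e' @ 3: {3,7,8}
'a' @ 4: {1,2,4,6,9}  ✓accept
'b' @ 5: {3,5,7,8}
'a' @ 6: {1,2,4,6,9}  ✓accept
final: {1,2,4,6,9}; accept 1 in set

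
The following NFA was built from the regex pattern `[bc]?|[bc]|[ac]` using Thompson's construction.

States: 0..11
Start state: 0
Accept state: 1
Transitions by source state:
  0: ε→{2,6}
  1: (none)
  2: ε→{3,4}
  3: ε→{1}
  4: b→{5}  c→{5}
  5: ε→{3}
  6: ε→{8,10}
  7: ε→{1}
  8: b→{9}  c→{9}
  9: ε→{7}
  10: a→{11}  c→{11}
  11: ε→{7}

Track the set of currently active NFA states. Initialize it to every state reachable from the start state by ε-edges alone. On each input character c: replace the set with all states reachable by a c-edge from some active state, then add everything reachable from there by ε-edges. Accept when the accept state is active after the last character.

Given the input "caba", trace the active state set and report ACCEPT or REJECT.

start: ε-closure({0}) = {0,1,2,3,4,6,8,10}
'c' @ 1: {1,3,5,7,9,11}  [accepting]
'a' @ 2: {}  — no active states
rest 'ba' ignored (set empty)
end set {} — state 1 not in

Answer: REJECT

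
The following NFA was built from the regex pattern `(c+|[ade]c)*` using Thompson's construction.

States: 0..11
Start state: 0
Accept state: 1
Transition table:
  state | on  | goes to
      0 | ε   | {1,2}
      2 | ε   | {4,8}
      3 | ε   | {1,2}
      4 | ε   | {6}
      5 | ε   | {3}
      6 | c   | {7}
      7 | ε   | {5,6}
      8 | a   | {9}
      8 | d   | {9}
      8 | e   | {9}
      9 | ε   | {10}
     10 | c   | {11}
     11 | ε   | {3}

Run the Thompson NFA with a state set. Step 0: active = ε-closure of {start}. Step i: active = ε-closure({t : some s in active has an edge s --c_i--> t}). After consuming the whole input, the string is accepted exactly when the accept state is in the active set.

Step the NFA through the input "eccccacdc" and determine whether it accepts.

S₀ = ε-closure({0}) = {0,1,2,4,6,8}
'e' @ 1: {9,10}
'c' @ 2: {1,2,3,4,6,8,11}  [accepting]
'c' @ 3: {1,2,3,4,5,6,7,8}  [accepting]
'c' @ 4: {1,2,3,4,5,6,7,8}  [accepting]
'c' @ 5: {1,2,3,4,5,6,7,8}  [accepting]
'a' @ 6: {9,10}
'c' @ 7: {1,2,3,4,6,8,11}  [accepting]
'd' @ 8: {9,10}
'c' @ 9: {1,2,3,4,6,8,11}  [accepting]
final: {1,2,3,4,6,8,11}; accept 1 in set

Answer: ACCEPT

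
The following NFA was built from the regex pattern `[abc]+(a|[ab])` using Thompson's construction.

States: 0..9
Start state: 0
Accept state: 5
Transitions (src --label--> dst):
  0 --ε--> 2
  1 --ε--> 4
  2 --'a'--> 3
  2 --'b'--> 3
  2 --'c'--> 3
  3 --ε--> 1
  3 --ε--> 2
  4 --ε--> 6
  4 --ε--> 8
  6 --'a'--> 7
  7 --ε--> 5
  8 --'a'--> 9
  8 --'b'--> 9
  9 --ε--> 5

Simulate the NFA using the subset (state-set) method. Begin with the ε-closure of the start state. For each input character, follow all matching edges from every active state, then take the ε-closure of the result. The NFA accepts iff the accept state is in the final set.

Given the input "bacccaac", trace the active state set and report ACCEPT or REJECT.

Answer: REJECT

Trace:
initial (ε-close {0}): {0,2}
'b' @ 1: {1,2,3,4,6,8}
'a' @ 2: {1,2,3,4,5,6,7,8,9}  [accepting]
'c' @ 3: {1,2,3,4,6,8}
'c' @ 4: {1,2,3,4,6,8}
'c' @ 5: {1,2,3,4,6,8}
'a' @ 6: {1,2,3,4,5,6,7,8,9}  [accepting]
'a' @ 7: {1,2,3,4,5,6,7,8,9}  [accepting]
'c' @ 8: {1,2,3,4,6,8}
final: {1,2,3,4,6,8}; accept 5 not in set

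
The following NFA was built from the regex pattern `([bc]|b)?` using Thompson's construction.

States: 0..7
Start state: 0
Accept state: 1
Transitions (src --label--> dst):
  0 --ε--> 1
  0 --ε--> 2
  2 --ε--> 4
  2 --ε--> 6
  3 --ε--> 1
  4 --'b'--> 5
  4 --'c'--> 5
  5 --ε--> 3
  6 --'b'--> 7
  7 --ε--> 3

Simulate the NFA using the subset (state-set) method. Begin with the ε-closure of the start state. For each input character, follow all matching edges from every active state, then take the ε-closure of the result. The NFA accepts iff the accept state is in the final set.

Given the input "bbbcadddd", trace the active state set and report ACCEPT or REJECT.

Answer: REJECT

Trace:
start: ε-closure({0}) = {0,1,2,4,6}
'b' @ 1: {1,3,5,7}  (accept∈set)
'b' @ 2: {}  — state set empty
rest 'bcadddd' ignored (set empty)
final: {}; accept 1 not in set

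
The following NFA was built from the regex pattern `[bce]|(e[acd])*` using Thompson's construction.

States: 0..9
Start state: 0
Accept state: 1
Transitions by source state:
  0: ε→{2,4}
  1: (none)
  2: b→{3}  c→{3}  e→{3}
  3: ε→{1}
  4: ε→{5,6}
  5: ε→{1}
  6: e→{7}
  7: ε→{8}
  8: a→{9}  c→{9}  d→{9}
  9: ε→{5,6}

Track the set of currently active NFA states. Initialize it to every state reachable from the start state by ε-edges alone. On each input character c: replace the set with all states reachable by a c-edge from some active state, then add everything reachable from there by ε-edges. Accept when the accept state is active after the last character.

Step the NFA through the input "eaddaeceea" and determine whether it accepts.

start: ε-closure({0}) = {0,1,2,4,5,6}
'e' @ 1: {1,3,7,8}  (accept∈set)
'a' @ 2: {1,5,6,9}  (accept∈set)
'd' @ 3: {}  — no active states
rest 'daeceea' ignored (set empty)
end set {} — state 1 not in

Answer: REJECT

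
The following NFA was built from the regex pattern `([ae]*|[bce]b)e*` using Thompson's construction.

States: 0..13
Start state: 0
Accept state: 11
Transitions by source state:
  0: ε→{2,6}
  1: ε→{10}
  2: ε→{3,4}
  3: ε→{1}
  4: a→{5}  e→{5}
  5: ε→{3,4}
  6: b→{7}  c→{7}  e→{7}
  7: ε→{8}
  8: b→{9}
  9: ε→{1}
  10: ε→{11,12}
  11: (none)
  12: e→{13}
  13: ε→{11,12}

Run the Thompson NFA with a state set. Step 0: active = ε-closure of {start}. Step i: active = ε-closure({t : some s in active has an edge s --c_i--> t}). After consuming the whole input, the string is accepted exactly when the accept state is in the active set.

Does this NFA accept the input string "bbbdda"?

Answer: REJECT

Steps:
initial (ε-close {0}): {0,1,2,3,4,6,10,11,12}
'b' @ 1: {7,8}
'b' @ 2: {1,9,10,11,12}  [accepting]
'b' @ 3: {}  — no active states
rest 'dda' ignored (set empty)
after full input: {}  (accept=11 not in)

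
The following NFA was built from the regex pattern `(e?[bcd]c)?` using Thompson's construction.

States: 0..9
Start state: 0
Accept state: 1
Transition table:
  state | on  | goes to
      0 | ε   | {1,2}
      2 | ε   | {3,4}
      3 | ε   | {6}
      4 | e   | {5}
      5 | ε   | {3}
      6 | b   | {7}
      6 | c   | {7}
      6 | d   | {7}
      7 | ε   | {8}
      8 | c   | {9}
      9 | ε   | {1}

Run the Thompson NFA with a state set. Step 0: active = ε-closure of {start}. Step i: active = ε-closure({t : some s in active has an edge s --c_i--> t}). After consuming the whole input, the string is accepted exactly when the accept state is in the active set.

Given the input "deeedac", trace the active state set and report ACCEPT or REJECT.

initial (ε-close {0}): {0,1,2,3,4,6}
'd' @ 1: {7,8}
'e' @ 2: {}  — dead — no transitions
rest 'eedac' ignored (set empty)
final: {}; accept 1 not in set

Answer: REJECT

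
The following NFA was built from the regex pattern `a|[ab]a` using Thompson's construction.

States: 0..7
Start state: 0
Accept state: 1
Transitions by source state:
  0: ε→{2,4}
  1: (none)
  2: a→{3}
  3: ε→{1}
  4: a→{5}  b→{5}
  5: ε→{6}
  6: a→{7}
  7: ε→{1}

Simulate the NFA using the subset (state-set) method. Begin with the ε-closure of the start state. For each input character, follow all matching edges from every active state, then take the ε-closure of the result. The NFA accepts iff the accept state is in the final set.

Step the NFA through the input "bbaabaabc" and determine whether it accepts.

start: ε-closure({0}) = {0,2,4}
'b' @ 1: {5,6}
'b' @ 2: {}  — no active states
rest 'aabaabc' ignored (set empty)
end set {} — state 1 not in

Answer: REJECT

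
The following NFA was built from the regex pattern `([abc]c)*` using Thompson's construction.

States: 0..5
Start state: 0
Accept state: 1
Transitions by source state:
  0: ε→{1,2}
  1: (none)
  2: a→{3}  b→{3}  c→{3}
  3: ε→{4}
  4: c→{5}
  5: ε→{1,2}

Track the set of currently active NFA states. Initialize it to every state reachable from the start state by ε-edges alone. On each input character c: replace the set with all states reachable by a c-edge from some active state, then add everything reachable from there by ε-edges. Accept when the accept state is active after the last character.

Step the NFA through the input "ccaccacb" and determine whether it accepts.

start: ε-closure({0}) = {0,1,2}
'c' @ 1: {3,4}
'c' @ 2: {1,2,5}  [accepting]
'a' @ 3: {3,4}
'c' @ 4: {1,2,5}  [accepting]
'c' @ 5: {3,4}
'a' @ 6: {}  — state set empty
rest 'cb' ignored (set empty)
end set {} — state 1 not in

Answer: REJECT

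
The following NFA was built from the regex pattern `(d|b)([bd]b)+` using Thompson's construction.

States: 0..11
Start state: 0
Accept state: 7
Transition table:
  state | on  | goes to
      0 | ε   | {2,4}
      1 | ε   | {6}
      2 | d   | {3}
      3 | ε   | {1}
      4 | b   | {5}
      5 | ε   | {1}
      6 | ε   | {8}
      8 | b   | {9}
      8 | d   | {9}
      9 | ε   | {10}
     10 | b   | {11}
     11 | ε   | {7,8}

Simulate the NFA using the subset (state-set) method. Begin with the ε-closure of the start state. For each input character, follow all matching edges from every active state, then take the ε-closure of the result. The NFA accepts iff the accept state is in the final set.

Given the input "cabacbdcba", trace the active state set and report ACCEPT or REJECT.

Answer: REJECT

Steps:
initial (ε-close {0}): {0,2,4}
'c' @ 1: {}  — no active states
rest 'abacbdcba' ignored (set empty)
end set {} — state 7 not in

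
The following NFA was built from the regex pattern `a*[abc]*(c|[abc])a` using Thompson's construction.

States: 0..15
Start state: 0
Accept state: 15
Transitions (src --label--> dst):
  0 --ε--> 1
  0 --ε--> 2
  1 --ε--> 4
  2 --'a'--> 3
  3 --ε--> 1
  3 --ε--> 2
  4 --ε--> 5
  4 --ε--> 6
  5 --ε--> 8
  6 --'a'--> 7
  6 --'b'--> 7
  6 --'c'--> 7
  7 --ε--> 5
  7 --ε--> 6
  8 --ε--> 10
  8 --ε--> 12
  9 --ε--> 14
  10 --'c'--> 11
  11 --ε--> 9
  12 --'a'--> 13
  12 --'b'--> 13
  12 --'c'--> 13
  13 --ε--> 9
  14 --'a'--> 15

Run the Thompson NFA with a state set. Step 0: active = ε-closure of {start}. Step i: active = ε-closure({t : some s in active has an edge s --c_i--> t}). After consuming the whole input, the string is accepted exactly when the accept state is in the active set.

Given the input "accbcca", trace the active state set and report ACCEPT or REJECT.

Answer: ACCEPT

Derivation:
initial (ε-close {0}): {0,1,2,4,5,6,8,10,12}
'a' @ 1: {1,2,3,4,5,6,7,8,9,10,12,13,14}
'c' @ 2: {5,6,7,8,9,10,11,12,13,14}
'c' @ 3: {5,6,7,8,9,10,11,12,13,14}
'b' @ 4: {5,6,7,8,9,10,12,13,14}
'c' @ 5: {5,6,7,8,9,10,11,12,13,14}
'c' @ 6: {5,6,7,8,9,10,11,12,13,14}
'a' @ 7: {5,6,7,8,9,10,12,13,14,15}  ✓accept
final: {5,6,7,8,9,10,12,13,14,15}; accept 15 in set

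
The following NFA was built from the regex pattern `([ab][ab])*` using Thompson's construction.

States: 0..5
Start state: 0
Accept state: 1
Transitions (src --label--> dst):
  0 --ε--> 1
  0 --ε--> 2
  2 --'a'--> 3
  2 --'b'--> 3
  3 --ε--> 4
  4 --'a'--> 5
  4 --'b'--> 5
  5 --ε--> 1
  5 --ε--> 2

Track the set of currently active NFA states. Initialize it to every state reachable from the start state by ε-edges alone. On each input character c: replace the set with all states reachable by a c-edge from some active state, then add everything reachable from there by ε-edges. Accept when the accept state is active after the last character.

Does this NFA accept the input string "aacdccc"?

Answer: REJECT

Steps:
S₀ = ε-closure({0}) = {0,1,2}
'a' @ 1: {3,4}
'a' @ 2: {1,2,5}  ✓accept
'c' @ 3: {}  — no active states
rest 'dccc' ignored (set empty)
after full input: {}  (accept=1 not in)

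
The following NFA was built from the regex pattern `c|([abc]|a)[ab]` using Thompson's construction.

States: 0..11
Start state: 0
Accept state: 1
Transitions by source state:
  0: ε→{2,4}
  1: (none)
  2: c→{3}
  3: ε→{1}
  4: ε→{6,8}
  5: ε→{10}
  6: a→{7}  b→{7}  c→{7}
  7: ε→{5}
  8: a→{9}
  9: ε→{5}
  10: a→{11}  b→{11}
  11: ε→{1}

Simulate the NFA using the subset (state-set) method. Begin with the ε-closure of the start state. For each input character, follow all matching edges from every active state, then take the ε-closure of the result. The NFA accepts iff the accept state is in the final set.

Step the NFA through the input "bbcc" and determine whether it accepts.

Answer: REJECT

Steps:
initial (ε-close {0}): {0,2,4,6,8}
'b' @ 1: {5,7,10}
'b' @ 2: {1,11}  (accept∈set)
'c' @ 3: {}  — state set empty
rest 'c' ignored (set empty)
after full input: {}  (accept=1 not in)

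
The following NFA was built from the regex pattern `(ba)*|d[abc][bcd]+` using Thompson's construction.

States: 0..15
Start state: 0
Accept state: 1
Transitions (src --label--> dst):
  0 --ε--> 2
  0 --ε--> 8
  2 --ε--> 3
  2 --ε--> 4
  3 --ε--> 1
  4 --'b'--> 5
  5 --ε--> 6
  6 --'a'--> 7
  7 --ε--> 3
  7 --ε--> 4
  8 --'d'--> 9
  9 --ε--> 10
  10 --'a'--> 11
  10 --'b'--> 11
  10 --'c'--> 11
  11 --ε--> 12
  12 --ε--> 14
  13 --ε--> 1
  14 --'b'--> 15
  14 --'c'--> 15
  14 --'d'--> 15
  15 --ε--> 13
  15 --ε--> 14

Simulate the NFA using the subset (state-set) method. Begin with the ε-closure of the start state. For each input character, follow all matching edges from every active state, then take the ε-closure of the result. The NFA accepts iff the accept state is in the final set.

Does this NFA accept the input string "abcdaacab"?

Answer: REJECT

Steps:
S₀ = ε-closure({0}) = {0,1,2,3,4,8}
'a' @ 1: {}  — dead — no transitions
rest 'bcdaacab' ignored (set empty)
final: {}; accept 1 not in set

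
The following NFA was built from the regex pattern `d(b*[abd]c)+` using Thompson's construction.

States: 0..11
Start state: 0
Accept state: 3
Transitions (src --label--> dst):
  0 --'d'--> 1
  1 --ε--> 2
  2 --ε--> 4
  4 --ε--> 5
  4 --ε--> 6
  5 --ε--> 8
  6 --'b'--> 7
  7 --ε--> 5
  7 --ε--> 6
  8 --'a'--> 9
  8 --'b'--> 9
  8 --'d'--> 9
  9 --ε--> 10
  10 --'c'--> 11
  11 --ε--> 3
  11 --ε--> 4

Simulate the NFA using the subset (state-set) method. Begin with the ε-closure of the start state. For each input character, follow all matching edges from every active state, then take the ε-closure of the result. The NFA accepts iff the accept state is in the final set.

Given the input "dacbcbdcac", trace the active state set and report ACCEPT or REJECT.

Answer: ACCEPT

Steps:
initial (ε-close {0}): {0}
'd' @ 1: {1,2,4,5,6,8}
'a' @ 2: {9,10}
'c' @ 3: {3,4,5,6,8,11}  [accepting]
'b' @ 4: {5,6,7,8,9,10}
'c' @ 5: {3,4,5,6,8,11}  [accepting]
'b' @ 6: {5,6,7,8,9,10}
'd' @ 7: {9,10}
'c' @ 8: {3,4,5,6,8,11}  [accepting]
'a' @ 9: {9,10}
'c' @ 10: {3,4,5,6,8,11}  [accepting]
end set {3,4,5,6,8,11} — state 3 in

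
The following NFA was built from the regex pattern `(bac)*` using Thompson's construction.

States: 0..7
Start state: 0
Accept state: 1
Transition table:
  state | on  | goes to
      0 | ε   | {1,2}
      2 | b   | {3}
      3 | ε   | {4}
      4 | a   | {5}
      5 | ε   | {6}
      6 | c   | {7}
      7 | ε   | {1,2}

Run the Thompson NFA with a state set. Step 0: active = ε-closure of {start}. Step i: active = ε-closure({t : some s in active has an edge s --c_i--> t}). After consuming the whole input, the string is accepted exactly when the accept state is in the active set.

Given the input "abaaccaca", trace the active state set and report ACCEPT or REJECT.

initial (ε-close {0}): {0,1,2}
'a' @ 1: {}  — state set empty
rest 'baaccaca' ignored (set empty)
final: {}; accept 1 not in set

Answer: REJECT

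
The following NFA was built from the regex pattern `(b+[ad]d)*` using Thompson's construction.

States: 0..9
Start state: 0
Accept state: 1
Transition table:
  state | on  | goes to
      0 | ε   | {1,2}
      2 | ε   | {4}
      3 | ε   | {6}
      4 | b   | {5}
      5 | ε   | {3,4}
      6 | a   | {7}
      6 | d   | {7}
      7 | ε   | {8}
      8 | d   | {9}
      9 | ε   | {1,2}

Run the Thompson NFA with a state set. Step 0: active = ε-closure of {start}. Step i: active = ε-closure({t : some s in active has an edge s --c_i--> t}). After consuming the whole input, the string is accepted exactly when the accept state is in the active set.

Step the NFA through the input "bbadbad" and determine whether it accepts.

Answer: ACCEPT

Derivation:
initial (ε-close {0}): {0,1,2,4}
'b' @ 1: {3,4,5,6}
'b' @ 2: {3,4,5,6}
'a' @ 3: {7,8}
'd' @ 4: {1,2,4,9}  ✓accept
'b' @ 5: {3,4,5,6}
'a' @ 6: {7,8}
'd' @ 7: {1,2,4,9}  ✓accept
end set {1,2,4,9} — state 1 in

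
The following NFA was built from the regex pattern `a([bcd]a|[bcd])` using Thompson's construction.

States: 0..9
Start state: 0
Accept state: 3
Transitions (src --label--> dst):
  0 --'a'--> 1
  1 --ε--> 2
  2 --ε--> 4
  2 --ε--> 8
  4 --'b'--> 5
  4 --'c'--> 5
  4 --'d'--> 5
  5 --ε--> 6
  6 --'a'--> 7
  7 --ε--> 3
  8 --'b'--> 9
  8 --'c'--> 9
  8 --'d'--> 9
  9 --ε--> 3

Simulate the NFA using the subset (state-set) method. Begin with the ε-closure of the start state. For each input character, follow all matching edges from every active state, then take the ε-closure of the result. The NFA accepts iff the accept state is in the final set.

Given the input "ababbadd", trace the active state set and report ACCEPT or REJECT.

Answer: REJECT

Trace:
start: ε-closure({0}) = {0}
'a' @ 1: {1,2,4,8}
'b' @ 2: {3,5,6,9}  (accept∈set)
'a' @ 3: {3,7}  (accept∈set)
'b' @ 4: {}  — dead — no transitions
rest 'badd' ignored (set empty)
final: {}; accept 3 not in set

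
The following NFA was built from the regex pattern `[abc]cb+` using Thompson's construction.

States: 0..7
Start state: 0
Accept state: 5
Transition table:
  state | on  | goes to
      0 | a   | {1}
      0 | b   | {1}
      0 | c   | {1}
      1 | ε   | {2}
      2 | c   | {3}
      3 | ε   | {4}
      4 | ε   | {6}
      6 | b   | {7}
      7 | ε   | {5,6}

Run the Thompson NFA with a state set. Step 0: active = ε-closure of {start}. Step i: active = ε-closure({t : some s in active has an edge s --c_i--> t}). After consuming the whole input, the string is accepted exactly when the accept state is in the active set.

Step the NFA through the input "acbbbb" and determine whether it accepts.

Answer: ACCEPT

Trace:
S₀ = ε-closure({0}) = {0}
'a' @ 1: {1,2}
'c' @ 2: {3,4,6}
'b' @ 3: {5,6,7}  [accepting]
'b' @ 4: {5,6,7}  [accepting]
'b' @ 5: {5,6,7}  [accepting]
'b' @ 6: {5,6,7}  [accepting]
end set {5,6,7} — state 5 in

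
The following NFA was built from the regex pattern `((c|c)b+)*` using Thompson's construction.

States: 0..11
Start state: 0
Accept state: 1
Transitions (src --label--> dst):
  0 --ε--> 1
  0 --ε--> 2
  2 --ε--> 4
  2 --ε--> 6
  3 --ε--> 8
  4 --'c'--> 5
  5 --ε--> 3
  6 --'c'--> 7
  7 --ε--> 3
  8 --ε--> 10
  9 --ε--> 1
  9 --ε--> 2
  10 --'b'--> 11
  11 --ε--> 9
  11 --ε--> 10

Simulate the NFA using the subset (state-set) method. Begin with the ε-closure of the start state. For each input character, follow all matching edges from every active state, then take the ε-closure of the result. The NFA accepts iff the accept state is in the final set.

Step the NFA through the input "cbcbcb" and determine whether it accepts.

Answer: ACCEPT

Steps:
start: ε-closure({0}) = {0,1,2,4,6}
'c' @ 1: {3,5,7,8,10}
'b' @ 2: {1,2,4,6,9,10,11}  ✓accept
'c' @ 3: {3,5,7,8,10}
'b' @ 4: {1,2,4,6,9,10,11}  ✓accept
'c' @ 5: {3,5,7,8,10}
'b' @ 6: {1,2,4,6,9,10,11}  ✓accept
end set {1,2,4,6,9,10,11} — state 1 in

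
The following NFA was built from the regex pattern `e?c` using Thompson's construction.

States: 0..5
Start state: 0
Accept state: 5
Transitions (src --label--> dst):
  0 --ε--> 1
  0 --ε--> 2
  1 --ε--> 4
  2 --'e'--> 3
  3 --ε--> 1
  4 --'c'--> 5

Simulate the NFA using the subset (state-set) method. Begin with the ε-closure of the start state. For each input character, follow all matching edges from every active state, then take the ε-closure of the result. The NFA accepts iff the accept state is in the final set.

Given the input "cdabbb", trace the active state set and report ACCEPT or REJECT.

start: ε-closure({0}) = {0,1,2,4}
'c' @ 1: {5}  [accepting]
'd' @ 2: {}  — dead — no transitions
rest 'abbb' ignored (set empty)
final: {}; accept 5 not in set

Answer: REJECT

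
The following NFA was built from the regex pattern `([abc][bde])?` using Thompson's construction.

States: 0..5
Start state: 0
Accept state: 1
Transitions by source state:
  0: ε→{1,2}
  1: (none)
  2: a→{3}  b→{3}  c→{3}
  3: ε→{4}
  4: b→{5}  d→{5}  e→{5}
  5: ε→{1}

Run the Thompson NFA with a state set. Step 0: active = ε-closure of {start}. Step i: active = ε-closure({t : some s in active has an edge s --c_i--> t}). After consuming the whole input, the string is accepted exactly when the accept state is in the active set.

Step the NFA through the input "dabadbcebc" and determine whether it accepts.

Answer: REJECT

Trace:
S₀ = ε-closure({0}) = {0,1,2}
'd' @ 1: {}  — state set empty
rest 'abadbcebc' ignored (set empty)
final: {}; accept 1 not in set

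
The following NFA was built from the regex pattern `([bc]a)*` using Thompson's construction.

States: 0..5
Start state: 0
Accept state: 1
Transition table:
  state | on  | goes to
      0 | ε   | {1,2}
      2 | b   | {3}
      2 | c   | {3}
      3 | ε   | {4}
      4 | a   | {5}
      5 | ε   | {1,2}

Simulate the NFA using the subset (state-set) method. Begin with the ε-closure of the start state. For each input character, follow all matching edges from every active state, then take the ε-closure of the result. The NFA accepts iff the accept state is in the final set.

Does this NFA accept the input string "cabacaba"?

Answer: ACCEPT

Trace:
S₀ = ε-closure({0}) = {0,1,2}
'c' @ 1: {3,4}
'a' @ 2: {1,2,5}  ✓accept
'b' @ 3: {3,4}
'a' @ 4: {1,2,5}  ✓accept
'c' @ 5: {3,4}
'a' @ 6: {1,2,5}  ✓accept
'b' @ 7: {3,4}
'a' @ 8: {1,2,5}  ✓accept
final: {1,2,5}; accept 1 in set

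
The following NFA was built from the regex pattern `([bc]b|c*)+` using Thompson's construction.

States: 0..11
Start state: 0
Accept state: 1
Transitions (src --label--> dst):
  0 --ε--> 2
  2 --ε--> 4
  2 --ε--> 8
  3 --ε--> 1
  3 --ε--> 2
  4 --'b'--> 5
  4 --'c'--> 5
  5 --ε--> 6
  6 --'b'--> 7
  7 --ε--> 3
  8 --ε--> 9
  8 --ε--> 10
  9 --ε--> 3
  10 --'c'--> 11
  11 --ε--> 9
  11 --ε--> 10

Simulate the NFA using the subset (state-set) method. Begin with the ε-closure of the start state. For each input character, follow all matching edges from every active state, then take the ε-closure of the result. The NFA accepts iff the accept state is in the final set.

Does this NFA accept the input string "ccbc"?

S₀ = ε-closure({0}) = {0,1,2,3,4,8,9,10}
'c' @ 1: {1,2,3,4,5,6,8,9,10,11}  [accepting]
'c' @ 2: {1,2,3,4,5,6,8,9,10,11}  [accepting]
'b' @ 3: {1,2,3,4,5,6,7,8,9,10}  [accepting]
'c' @ 4: {1,2,3,4,5,6,8,9,10,11}  [accepting]
after full input: {1,2,3,4,5,6,8,9,10,11}  (accept=1 in)

Answer: ACCEPT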